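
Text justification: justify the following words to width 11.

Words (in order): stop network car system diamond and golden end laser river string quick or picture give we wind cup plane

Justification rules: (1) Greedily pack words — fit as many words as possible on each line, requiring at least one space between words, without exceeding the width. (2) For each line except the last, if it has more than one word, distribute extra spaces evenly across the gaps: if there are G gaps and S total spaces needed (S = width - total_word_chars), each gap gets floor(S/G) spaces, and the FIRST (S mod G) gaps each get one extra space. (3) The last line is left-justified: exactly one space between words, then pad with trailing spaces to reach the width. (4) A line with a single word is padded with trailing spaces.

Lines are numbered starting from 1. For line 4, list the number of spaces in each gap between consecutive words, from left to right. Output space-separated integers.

Line 1: ['stop'] (min_width=4, slack=7)
Line 2: ['network', 'car'] (min_width=11, slack=0)
Line 3: ['system'] (min_width=6, slack=5)
Line 4: ['diamond', 'and'] (min_width=11, slack=0)
Line 5: ['golden', 'end'] (min_width=10, slack=1)
Line 6: ['laser', 'river'] (min_width=11, slack=0)
Line 7: ['string'] (min_width=6, slack=5)
Line 8: ['quick', 'or'] (min_width=8, slack=3)
Line 9: ['picture'] (min_width=7, slack=4)
Line 10: ['give', 'we'] (min_width=7, slack=4)
Line 11: ['wind', 'cup'] (min_width=8, slack=3)
Line 12: ['plane'] (min_width=5, slack=6)

Answer: 1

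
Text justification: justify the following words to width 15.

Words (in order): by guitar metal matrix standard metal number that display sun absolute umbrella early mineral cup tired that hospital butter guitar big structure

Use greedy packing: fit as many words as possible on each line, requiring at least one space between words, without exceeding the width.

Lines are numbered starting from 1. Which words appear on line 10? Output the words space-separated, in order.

Line 1: ['by', 'guitar', 'metal'] (min_width=15, slack=0)
Line 2: ['matrix', 'standard'] (min_width=15, slack=0)
Line 3: ['metal', 'number'] (min_width=12, slack=3)
Line 4: ['that', 'display'] (min_width=12, slack=3)
Line 5: ['sun', 'absolute'] (min_width=12, slack=3)
Line 6: ['umbrella', 'early'] (min_width=14, slack=1)
Line 7: ['mineral', 'cup'] (min_width=11, slack=4)
Line 8: ['tired', 'that'] (min_width=10, slack=5)
Line 9: ['hospital', 'butter'] (min_width=15, slack=0)
Line 10: ['guitar', 'big'] (min_width=10, slack=5)
Line 11: ['structure'] (min_width=9, slack=6)

Answer: guitar big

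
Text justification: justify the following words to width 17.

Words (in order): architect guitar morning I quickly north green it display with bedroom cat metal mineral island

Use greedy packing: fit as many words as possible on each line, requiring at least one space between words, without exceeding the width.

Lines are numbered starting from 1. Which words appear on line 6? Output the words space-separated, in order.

Line 1: ['architect', 'guitar'] (min_width=16, slack=1)
Line 2: ['morning', 'I', 'quickly'] (min_width=17, slack=0)
Line 3: ['north', 'green', 'it'] (min_width=14, slack=3)
Line 4: ['display', 'with'] (min_width=12, slack=5)
Line 5: ['bedroom', 'cat', 'metal'] (min_width=17, slack=0)
Line 6: ['mineral', 'island'] (min_width=14, slack=3)

Answer: mineral island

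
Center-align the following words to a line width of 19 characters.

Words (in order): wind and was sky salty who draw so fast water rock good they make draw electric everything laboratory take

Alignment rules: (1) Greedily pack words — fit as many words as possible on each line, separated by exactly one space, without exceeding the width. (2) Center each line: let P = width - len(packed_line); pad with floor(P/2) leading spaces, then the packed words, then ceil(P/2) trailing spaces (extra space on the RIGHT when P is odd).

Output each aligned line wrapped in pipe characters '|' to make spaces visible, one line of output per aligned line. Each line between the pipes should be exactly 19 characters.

Line 1: ['wind', 'and', 'was', 'sky'] (min_width=16, slack=3)
Line 2: ['salty', 'who', 'draw', 'so'] (min_width=17, slack=2)
Line 3: ['fast', 'water', 'rock'] (min_width=15, slack=4)
Line 4: ['good', 'they', 'make', 'draw'] (min_width=19, slack=0)
Line 5: ['electric', 'everything'] (min_width=19, slack=0)
Line 6: ['laboratory', 'take'] (min_width=15, slack=4)

Answer: | wind and was sky  |
| salty who draw so |
|  fast water rock  |
|good they make draw|
|electric everything|
|  laboratory take  |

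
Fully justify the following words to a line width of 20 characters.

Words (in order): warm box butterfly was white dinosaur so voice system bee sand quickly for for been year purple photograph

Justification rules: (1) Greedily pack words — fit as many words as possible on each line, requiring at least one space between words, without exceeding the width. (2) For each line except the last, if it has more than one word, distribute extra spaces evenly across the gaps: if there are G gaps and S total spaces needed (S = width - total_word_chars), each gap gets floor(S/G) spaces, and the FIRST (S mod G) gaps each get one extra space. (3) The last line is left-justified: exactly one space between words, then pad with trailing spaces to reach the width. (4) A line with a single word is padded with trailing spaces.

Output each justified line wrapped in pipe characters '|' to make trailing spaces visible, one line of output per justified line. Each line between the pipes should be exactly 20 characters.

Answer: |warm  box  butterfly|
|was  white  dinosaur|
|so  voice system bee|
|sand quickly for for|
|been   year   purple|
|photograph          |

Derivation:
Line 1: ['warm', 'box', 'butterfly'] (min_width=18, slack=2)
Line 2: ['was', 'white', 'dinosaur'] (min_width=18, slack=2)
Line 3: ['so', 'voice', 'system', 'bee'] (min_width=19, slack=1)
Line 4: ['sand', 'quickly', 'for', 'for'] (min_width=20, slack=0)
Line 5: ['been', 'year', 'purple'] (min_width=16, slack=4)
Line 6: ['photograph'] (min_width=10, slack=10)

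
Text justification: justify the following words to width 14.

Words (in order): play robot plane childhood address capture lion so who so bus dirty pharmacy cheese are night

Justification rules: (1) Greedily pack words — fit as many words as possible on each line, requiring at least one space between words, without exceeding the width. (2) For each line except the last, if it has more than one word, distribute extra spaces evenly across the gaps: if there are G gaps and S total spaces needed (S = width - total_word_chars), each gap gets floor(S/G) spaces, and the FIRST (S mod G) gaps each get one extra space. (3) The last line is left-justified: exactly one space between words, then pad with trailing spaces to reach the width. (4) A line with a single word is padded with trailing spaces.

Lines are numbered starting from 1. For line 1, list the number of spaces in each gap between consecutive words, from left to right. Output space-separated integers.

Line 1: ['play', 'robot'] (min_width=10, slack=4)
Line 2: ['plane'] (min_width=5, slack=9)
Line 3: ['childhood'] (min_width=9, slack=5)
Line 4: ['address'] (min_width=7, slack=7)
Line 5: ['capture', 'lion'] (min_width=12, slack=2)
Line 6: ['so', 'who', 'so', 'bus'] (min_width=13, slack=1)
Line 7: ['dirty', 'pharmacy'] (min_width=14, slack=0)
Line 8: ['cheese', 'are'] (min_width=10, slack=4)
Line 9: ['night'] (min_width=5, slack=9)

Answer: 5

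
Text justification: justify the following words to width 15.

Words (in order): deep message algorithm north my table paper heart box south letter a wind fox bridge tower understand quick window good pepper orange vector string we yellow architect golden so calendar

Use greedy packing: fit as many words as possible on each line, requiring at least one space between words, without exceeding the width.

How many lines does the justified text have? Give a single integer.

Answer: 16

Derivation:
Line 1: ['deep', 'message'] (min_width=12, slack=3)
Line 2: ['algorithm', 'north'] (min_width=15, slack=0)
Line 3: ['my', 'table', 'paper'] (min_width=14, slack=1)
Line 4: ['heart', 'box', 'south'] (min_width=15, slack=0)
Line 5: ['letter', 'a', 'wind'] (min_width=13, slack=2)
Line 6: ['fox', 'bridge'] (min_width=10, slack=5)
Line 7: ['tower'] (min_width=5, slack=10)
Line 8: ['understand'] (min_width=10, slack=5)
Line 9: ['quick', 'window'] (min_width=12, slack=3)
Line 10: ['good', 'pepper'] (min_width=11, slack=4)
Line 11: ['orange', 'vector'] (min_width=13, slack=2)
Line 12: ['string', 'we'] (min_width=9, slack=6)
Line 13: ['yellow'] (min_width=6, slack=9)
Line 14: ['architect'] (min_width=9, slack=6)
Line 15: ['golden', 'so'] (min_width=9, slack=6)
Line 16: ['calendar'] (min_width=8, slack=7)
Total lines: 16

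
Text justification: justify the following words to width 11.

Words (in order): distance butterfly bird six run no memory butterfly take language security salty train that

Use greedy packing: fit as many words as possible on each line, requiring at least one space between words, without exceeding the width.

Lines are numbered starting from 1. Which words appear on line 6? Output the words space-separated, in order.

Answer: butterfly

Derivation:
Line 1: ['distance'] (min_width=8, slack=3)
Line 2: ['butterfly'] (min_width=9, slack=2)
Line 3: ['bird', 'six'] (min_width=8, slack=3)
Line 4: ['run', 'no'] (min_width=6, slack=5)
Line 5: ['memory'] (min_width=6, slack=5)
Line 6: ['butterfly'] (min_width=9, slack=2)
Line 7: ['take'] (min_width=4, slack=7)
Line 8: ['language'] (min_width=8, slack=3)
Line 9: ['security'] (min_width=8, slack=3)
Line 10: ['salty', 'train'] (min_width=11, slack=0)
Line 11: ['that'] (min_width=4, slack=7)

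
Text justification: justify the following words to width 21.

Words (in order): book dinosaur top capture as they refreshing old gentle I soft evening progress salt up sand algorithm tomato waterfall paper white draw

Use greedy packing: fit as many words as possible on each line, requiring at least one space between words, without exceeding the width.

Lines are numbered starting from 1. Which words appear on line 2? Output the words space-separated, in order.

Answer: capture as they

Derivation:
Line 1: ['book', 'dinosaur', 'top'] (min_width=17, slack=4)
Line 2: ['capture', 'as', 'they'] (min_width=15, slack=6)
Line 3: ['refreshing', 'old', 'gentle'] (min_width=21, slack=0)
Line 4: ['I', 'soft', 'evening'] (min_width=14, slack=7)
Line 5: ['progress', 'salt', 'up', 'sand'] (min_width=21, slack=0)
Line 6: ['algorithm', 'tomato'] (min_width=16, slack=5)
Line 7: ['waterfall', 'paper', 'white'] (min_width=21, slack=0)
Line 8: ['draw'] (min_width=4, slack=17)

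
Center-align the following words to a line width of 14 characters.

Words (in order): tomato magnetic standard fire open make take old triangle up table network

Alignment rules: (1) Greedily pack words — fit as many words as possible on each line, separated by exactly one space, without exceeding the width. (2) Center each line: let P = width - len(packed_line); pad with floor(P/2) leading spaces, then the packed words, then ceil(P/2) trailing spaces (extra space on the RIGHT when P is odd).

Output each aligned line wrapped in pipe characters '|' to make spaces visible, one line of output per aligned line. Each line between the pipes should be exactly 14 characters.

Line 1: ['tomato'] (min_width=6, slack=8)
Line 2: ['magnetic'] (min_width=8, slack=6)
Line 3: ['standard', 'fire'] (min_width=13, slack=1)
Line 4: ['open', 'make', 'take'] (min_width=14, slack=0)
Line 5: ['old', 'triangle'] (min_width=12, slack=2)
Line 6: ['up', 'table'] (min_width=8, slack=6)
Line 7: ['network'] (min_width=7, slack=7)

Answer: |    tomato    |
|   magnetic   |
|standard fire |
|open make take|
| old triangle |
|   up table   |
|   network    |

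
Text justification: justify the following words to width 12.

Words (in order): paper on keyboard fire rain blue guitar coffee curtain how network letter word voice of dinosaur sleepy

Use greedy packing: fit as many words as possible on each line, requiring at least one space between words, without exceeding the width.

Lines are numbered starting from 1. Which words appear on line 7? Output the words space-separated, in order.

Answer: network

Derivation:
Line 1: ['paper', 'on'] (min_width=8, slack=4)
Line 2: ['keyboard'] (min_width=8, slack=4)
Line 3: ['fire', 'rain'] (min_width=9, slack=3)
Line 4: ['blue', 'guitar'] (min_width=11, slack=1)
Line 5: ['coffee'] (min_width=6, slack=6)
Line 6: ['curtain', 'how'] (min_width=11, slack=1)
Line 7: ['network'] (min_width=7, slack=5)
Line 8: ['letter', 'word'] (min_width=11, slack=1)
Line 9: ['voice', 'of'] (min_width=8, slack=4)
Line 10: ['dinosaur'] (min_width=8, slack=4)
Line 11: ['sleepy'] (min_width=6, slack=6)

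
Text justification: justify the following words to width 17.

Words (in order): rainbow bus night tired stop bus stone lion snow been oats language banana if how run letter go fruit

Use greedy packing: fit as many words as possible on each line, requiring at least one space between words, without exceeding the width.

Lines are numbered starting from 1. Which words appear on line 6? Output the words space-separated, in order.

Answer: if how run letter

Derivation:
Line 1: ['rainbow', 'bus', 'night'] (min_width=17, slack=0)
Line 2: ['tired', 'stop', 'bus'] (min_width=14, slack=3)
Line 3: ['stone', 'lion', 'snow'] (min_width=15, slack=2)
Line 4: ['been', 'oats'] (min_width=9, slack=8)
Line 5: ['language', 'banana'] (min_width=15, slack=2)
Line 6: ['if', 'how', 'run', 'letter'] (min_width=17, slack=0)
Line 7: ['go', 'fruit'] (min_width=8, slack=9)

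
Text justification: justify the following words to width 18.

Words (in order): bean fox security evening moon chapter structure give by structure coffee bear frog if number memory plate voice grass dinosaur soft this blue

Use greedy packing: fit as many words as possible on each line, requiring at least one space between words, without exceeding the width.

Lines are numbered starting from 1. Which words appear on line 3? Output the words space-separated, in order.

Answer: chapter structure

Derivation:
Line 1: ['bean', 'fox', 'security'] (min_width=17, slack=1)
Line 2: ['evening', 'moon'] (min_width=12, slack=6)
Line 3: ['chapter', 'structure'] (min_width=17, slack=1)
Line 4: ['give', 'by', 'structure'] (min_width=17, slack=1)
Line 5: ['coffee', 'bear', 'frog'] (min_width=16, slack=2)
Line 6: ['if', 'number', 'memory'] (min_width=16, slack=2)
Line 7: ['plate', 'voice', 'grass'] (min_width=17, slack=1)
Line 8: ['dinosaur', 'soft', 'this'] (min_width=18, slack=0)
Line 9: ['blue'] (min_width=4, slack=14)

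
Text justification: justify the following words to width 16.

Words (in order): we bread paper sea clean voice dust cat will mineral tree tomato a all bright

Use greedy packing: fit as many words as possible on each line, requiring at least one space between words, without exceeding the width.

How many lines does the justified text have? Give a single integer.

Line 1: ['we', 'bread', 'paper'] (min_width=14, slack=2)
Line 2: ['sea', 'clean', 'voice'] (min_width=15, slack=1)
Line 3: ['dust', 'cat', 'will'] (min_width=13, slack=3)
Line 4: ['mineral', 'tree'] (min_width=12, slack=4)
Line 5: ['tomato', 'a', 'all'] (min_width=12, slack=4)
Line 6: ['bright'] (min_width=6, slack=10)
Total lines: 6

Answer: 6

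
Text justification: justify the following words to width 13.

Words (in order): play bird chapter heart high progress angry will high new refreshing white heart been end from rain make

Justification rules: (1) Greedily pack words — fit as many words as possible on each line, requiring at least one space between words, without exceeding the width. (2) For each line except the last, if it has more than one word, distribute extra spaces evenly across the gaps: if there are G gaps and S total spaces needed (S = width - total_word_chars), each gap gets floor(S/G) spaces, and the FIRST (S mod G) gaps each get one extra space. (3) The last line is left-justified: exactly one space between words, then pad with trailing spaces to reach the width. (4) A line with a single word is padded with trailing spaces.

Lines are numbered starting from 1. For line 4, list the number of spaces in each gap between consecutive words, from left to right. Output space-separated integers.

Line 1: ['play', 'bird'] (min_width=9, slack=4)
Line 2: ['chapter', 'heart'] (min_width=13, slack=0)
Line 3: ['high', 'progress'] (min_width=13, slack=0)
Line 4: ['angry', 'will'] (min_width=10, slack=3)
Line 5: ['high', 'new'] (min_width=8, slack=5)
Line 6: ['refreshing'] (min_width=10, slack=3)
Line 7: ['white', 'heart'] (min_width=11, slack=2)
Line 8: ['been', 'end', 'from'] (min_width=13, slack=0)
Line 9: ['rain', 'make'] (min_width=9, slack=4)

Answer: 4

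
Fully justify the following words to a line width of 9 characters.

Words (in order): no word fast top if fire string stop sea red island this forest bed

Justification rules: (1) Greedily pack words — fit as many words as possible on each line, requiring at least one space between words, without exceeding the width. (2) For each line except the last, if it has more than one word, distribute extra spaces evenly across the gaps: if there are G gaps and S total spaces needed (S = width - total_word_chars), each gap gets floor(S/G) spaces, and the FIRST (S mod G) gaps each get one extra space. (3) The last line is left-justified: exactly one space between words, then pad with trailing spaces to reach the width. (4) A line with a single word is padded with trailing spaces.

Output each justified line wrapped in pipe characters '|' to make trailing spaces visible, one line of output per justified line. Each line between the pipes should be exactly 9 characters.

Line 1: ['no', 'word'] (min_width=7, slack=2)
Line 2: ['fast', 'top'] (min_width=8, slack=1)
Line 3: ['if', 'fire'] (min_width=7, slack=2)
Line 4: ['string'] (min_width=6, slack=3)
Line 5: ['stop', 'sea'] (min_width=8, slack=1)
Line 6: ['red'] (min_width=3, slack=6)
Line 7: ['island'] (min_width=6, slack=3)
Line 8: ['this'] (min_width=4, slack=5)
Line 9: ['forest'] (min_width=6, slack=3)
Line 10: ['bed'] (min_width=3, slack=6)

Answer: |no   word|
|fast  top|
|if   fire|
|string   |
|stop  sea|
|red      |
|island   |
|this     |
|forest   |
|bed      |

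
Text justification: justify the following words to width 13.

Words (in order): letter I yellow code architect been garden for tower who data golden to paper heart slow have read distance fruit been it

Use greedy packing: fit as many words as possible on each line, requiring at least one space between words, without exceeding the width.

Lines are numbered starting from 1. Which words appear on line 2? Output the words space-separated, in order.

Line 1: ['letter', 'I'] (min_width=8, slack=5)
Line 2: ['yellow', 'code'] (min_width=11, slack=2)
Line 3: ['architect'] (min_width=9, slack=4)
Line 4: ['been', 'garden'] (min_width=11, slack=2)
Line 5: ['for', 'tower', 'who'] (min_width=13, slack=0)
Line 6: ['data', 'golden'] (min_width=11, slack=2)
Line 7: ['to', 'paper'] (min_width=8, slack=5)
Line 8: ['heart', 'slow'] (min_width=10, slack=3)
Line 9: ['have', 'read'] (min_width=9, slack=4)
Line 10: ['distance'] (min_width=8, slack=5)
Line 11: ['fruit', 'been', 'it'] (min_width=13, slack=0)

Answer: yellow code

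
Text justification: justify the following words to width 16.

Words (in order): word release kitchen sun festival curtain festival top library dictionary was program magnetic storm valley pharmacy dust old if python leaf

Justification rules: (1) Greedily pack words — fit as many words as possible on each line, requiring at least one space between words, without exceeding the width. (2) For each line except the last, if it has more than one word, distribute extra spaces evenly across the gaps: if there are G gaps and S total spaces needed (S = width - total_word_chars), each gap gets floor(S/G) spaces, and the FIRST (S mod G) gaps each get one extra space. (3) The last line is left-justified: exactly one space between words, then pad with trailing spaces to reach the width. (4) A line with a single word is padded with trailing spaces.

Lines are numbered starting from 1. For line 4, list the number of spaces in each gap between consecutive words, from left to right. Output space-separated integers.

Answer: 5

Derivation:
Line 1: ['word', 'release'] (min_width=12, slack=4)
Line 2: ['kitchen', 'sun'] (min_width=11, slack=5)
Line 3: ['festival', 'curtain'] (min_width=16, slack=0)
Line 4: ['festival', 'top'] (min_width=12, slack=4)
Line 5: ['library'] (min_width=7, slack=9)
Line 6: ['dictionary', 'was'] (min_width=14, slack=2)
Line 7: ['program', 'magnetic'] (min_width=16, slack=0)
Line 8: ['storm', 'valley'] (min_width=12, slack=4)
Line 9: ['pharmacy', 'dust'] (min_width=13, slack=3)
Line 10: ['old', 'if', 'python'] (min_width=13, slack=3)
Line 11: ['leaf'] (min_width=4, slack=12)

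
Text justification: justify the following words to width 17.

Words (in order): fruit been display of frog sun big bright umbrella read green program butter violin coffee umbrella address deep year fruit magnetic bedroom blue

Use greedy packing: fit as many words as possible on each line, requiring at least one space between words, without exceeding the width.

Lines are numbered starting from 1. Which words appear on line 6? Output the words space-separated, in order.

Line 1: ['fruit', 'been'] (min_width=10, slack=7)
Line 2: ['display', 'of', 'frog'] (min_width=15, slack=2)
Line 3: ['sun', 'big', 'bright'] (min_width=14, slack=3)
Line 4: ['umbrella', 'read'] (min_width=13, slack=4)
Line 5: ['green', 'program'] (min_width=13, slack=4)
Line 6: ['butter', 'violin'] (min_width=13, slack=4)
Line 7: ['coffee', 'umbrella'] (min_width=15, slack=2)
Line 8: ['address', 'deep', 'year'] (min_width=17, slack=0)
Line 9: ['fruit', 'magnetic'] (min_width=14, slack=3)
Line 10: ['bedroom', 'blue'] (min_width=12, slack=5)

Answer: butter violin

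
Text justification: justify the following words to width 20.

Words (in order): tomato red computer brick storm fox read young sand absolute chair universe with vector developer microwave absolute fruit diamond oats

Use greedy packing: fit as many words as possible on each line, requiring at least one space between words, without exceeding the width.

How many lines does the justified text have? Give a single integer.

Answer: 7

Derivation:
Line 1: ['tomato', 'red', 'computer'] (min_width=19, slack=1)
Line 2: ['brick', 'storm', 'fox', 'read'] (min_width=20, slack=0)
Line 3: ['young', 'sand', 'absolute'] (min_width=19, slack=1)
Line 4: ['chair', 'universe', 'with'] (min_width=19, slack=1)
Line 5: ['vector', 'developer'] (min_width=16, slack=4)
Line 6: ['microwave', 'absolute'] (min_width=18, slack=2)
Line 7: ['fruit', 'diamond', 'oats'] (min_width=18, slack=2)
Total lines: 7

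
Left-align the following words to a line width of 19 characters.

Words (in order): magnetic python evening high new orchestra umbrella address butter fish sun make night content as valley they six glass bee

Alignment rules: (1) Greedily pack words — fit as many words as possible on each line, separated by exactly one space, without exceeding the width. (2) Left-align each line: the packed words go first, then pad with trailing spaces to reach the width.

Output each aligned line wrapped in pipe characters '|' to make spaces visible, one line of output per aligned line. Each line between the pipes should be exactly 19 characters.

Line 1: ['magnetic', 'python'] (min_width=15, slack=4)
Line 2: ['evening', 'high', 'new'] (min_width=16, slack=3)
Line 3: ['orchestra', 'umbrella'] (min_width=18, slack=1)
Line 4: ['address', 'butter', 'fish'] (min_width=19, slack=0)
Line 5: ['sun', 'make', 'night'] (min_width=14, slack=5)
Line 6: ['content', 'as', 'valley'] (min_width=17, slack=2)
Line 7: ['they', 'six', 'glass', 'bee'] (min_width=18, slack=1)

Answer: |magnetic python    |
|evening high new   |
|orchestra umbrella |
|address butter fish|
|sun make night     |
|content as valley  |
|they six glass bee |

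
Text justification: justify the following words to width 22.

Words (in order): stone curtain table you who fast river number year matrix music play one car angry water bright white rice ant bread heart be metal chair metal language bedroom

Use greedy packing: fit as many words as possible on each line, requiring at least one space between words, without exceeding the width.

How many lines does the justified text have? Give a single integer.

Answer: 8

Derivation:
Line 1: ['stone', 'curtain', 'table'] (min_width=19, slack=3)
Line 2: ['you', 'who', 'fast', 'river'] (min_width=18, slack=4)
Line 3: ['number', 'year', 'matrix'] (min_width=18, slack=4)
Line 4: ['music', 'play', 'one', 'car'] (min_width=18, slack=4)
Line 5: ['angry', 'water', 'bright'] (min_width=18, slack=4)
Line 6: ['white', 'rice', 'ant', 'bread'] (min_width=20, slack=2)
Line 7: ['heart', 'be', 'metal', 'chair'] (min_width=20, slack=2)
Line 8: ['metal', 'language', 'bedroom'] (min_width=22, slack=0)
Total lines: 8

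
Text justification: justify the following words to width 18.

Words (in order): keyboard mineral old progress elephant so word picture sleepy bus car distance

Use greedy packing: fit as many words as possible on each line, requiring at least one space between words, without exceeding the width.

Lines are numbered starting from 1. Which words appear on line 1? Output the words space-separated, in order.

Line 1: ['keyboard', 'mineral'] (min_width=16, slack=2)
Line 2: ['old', 'progress'] (min_width=12, slack=6)
Line 3: ['elephant', 'so', 'word'] (min_width=16, slack=2)
Line 4: ['picture', 'sleepy', 'bus'] (min_width=18, slack=0)
Line 5: ['car', 'distance'] (min_width=12, slack=6)

Answer: keyboard mineral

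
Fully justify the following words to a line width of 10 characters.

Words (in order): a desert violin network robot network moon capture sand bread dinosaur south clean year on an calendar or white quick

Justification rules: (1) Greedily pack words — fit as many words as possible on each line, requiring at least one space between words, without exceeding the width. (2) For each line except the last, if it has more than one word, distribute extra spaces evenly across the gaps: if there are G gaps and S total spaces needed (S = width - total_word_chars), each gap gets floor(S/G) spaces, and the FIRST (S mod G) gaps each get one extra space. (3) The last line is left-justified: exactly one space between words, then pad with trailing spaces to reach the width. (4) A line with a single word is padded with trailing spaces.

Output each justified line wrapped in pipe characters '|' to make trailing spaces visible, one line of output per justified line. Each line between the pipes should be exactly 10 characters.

Line 1: ['a', 'desert'] (min_width=8, slack=2)
Line 2: ['violin'] (min_width=6, slack=4)
Line 3: ['network'] (min_width=7, slack=3)
Line 4: ['robot'] (min_width=5, slack=5)
Line 5: ['network'] (min_width=7, slack=3)
Line 6: ['moon'] (min_width=4, slack=6)
Line 7: ['capture'] (min_width=7, slack=3)
Line 8: ['sand', 'bread'] (min_width=10, slack=0)
Line 9: ['dinosaur'] (min_width=8, slack=2)
Line 10: ['south'] (min_width=5, slack=5)
Line 11: ['clean', 'year'] (min_width=10, slack=0)
Line 12: ['on', 'an'] (min_width=5, slack=5)
Line 13: ['calendar'] (min_width=8, slack=2)
Line 14: ['or', 'white'] (min_width=8, slack=2)
Line 15: ['quick'] (min_width=5, slack=5)

Answer: |a   desert|
|violin    |
|network   |
|robot     |
|network   |
|moon      |
|capture   |
|sand bread|
|dinosaur  |
|south     |
|clean year|
|on      an|
|calendar  |
|or   white|
|quick     |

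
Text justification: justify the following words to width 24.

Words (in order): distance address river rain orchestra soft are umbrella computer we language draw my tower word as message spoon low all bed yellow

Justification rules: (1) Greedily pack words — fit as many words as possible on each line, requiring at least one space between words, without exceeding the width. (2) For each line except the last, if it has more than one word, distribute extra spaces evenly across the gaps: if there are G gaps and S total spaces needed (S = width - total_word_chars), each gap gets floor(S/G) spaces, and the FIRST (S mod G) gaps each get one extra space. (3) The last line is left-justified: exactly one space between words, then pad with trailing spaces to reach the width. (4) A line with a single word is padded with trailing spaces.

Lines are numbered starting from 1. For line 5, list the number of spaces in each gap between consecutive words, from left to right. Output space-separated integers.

Answer: 2 2 2

Derivation:
Line 1: ['distance', 'address', 'river'] (min_width=22, slack=2)
Line 2: ['rain', 'orchestra', 'soft', 'are'] (min_width=23, slack=1)
Line 3: ['umbrella', 'computer', 'we'] (min_width=20, slack=4)
Line 4: ['language', 'draw', 'my', 'tower'] (min_width=22, slack=2)
Line 5: ['word', 'as', 'message', 'spoon'] (min_width=21, slack=3)
Line 6: ['low', 'all', 'bed', 'yellow'] (min_width=18, slack=6)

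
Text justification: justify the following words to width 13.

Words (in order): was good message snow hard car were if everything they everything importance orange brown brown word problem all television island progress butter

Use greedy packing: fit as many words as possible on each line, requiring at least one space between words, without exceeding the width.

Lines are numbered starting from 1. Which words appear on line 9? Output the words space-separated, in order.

Answer: brown word

Derivation:
Line 1: ['was', 'good'] (min_width=8, slack=5)
Line 2: ['message', 'snow'] (min_width=12, slack=1)
Line 3: ['hard', 'car', 'were'] (min_width=13, slack=0)
Line 4: ['if', 'everything'] (min_width=13, slack=0)
Line 5: ['they'] (min_width=4, slack=9)
Line 6: ['everything'] (min_width=10, slack=3)
Line 7: ['importance'] (min_width=10, slack=3)
Line 8: ['orange', 'brown'] (min_width=12, slack=1)
Line 9: ['brown', 'word'] (min_width=10, slack=3)
Line 10: ['problem', 'all'] (min_width=11, slack=2)
Line 11: ['television'] (min_width=10, slack=3)
Line 12: ['island'] (min_width=6, slack=7)
Line 13: ['progress'] (min_width=8, slack=5)
Line 14: ['butter'] (min_width=6, slack=7)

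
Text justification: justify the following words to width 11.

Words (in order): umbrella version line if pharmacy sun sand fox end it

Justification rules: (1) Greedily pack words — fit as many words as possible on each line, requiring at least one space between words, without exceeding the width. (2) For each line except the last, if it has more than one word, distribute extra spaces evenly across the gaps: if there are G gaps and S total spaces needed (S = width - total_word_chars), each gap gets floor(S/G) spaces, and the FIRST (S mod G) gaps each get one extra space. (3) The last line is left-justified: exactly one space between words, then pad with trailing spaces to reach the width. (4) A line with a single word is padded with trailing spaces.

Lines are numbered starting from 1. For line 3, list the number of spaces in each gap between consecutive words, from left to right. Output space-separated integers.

Answer: 5

Derivation:
Line 1: ['umbrella'] (min_width=8, slack=3)
Line 2: ['version'] (min_width=7, slack=4)
Line 3: ['line', 'if'] (min_width=7, slack=4)
Line 4: ['pharmacy'] (min_width=8, slack=3)
Line 5: ['sun', 'sand'] (min_width=8, slack=3)
Line 6: ['fox', 'end', 'it'] (min_width=10, slack=1)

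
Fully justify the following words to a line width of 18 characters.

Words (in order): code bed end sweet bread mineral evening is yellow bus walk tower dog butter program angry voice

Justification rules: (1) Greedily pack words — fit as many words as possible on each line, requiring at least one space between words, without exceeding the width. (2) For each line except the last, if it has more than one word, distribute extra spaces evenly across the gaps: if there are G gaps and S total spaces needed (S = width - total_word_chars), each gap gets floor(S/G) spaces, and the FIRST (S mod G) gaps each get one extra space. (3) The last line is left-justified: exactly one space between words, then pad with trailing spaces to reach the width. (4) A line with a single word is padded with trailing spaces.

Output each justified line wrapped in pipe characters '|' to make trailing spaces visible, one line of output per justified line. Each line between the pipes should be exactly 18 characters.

Answer: |code bed end sweet|
|bread      mineral|
|evening  is yellow|
|bus walk tower dog|
|butter     program|
|angry voice       |

Derivation:
Line 1: ['code', 'bed', 'end', 'sweet'] (min_width=18, slack=0)
Line 2: ['bread', 'mineral'] (min_width=13, slack=5)
Line 3: ['evening', 'is', 'yellow'] (min_width=17, slack=1)
Line 4: ['bus', 'walk', 'tower', 'dog'] (min_width=18, slack=0)
Line 5: ['butter', 'program'] (min_width=14, slack=4)
Line 6: ['angry', 'voice'] (min_width=11, slack=7)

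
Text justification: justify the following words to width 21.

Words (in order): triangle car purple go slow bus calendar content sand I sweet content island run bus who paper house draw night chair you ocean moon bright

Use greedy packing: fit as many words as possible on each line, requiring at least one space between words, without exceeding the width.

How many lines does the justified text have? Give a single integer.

Answer: 7

Derivation:
Line 1: ['triangle', 'car', 'purple'] (min_width=19, slack=2)
Line 2: ['go', 'slow', 'bus', 'calendar'] (min_width=20, slack=1)
Line 3: ['content', 'sand', 'I', 'sweet'] (min_width=20, slack=1)
Line 4: ['content', 'island', 'run'] (min_width=18, slack=3)
Line 5: ['bus', 'who', 'paper', 'house'] (min_width=19, slack=2)
Line 6: ['draw', 'night', 'chair', 'you'] (min_width=20, slack=1)
Line 7: ['ocean', 'moon', 'bright'] (min_width=17, slack=4)
Total lines: 7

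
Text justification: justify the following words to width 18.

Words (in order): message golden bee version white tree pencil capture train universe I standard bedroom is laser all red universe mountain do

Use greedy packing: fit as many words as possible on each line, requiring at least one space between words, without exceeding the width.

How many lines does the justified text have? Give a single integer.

Line 1: ['message', 'golden', 'bee'] (min_width=18, slack=0)
Line 2: ['version', 'white', 'tree'] (min_width=18, slack=0)
Line 3: ['pencil', 'capture'] (min_width=14, slack=4)
Line 4: ['train', 'universe', 'I'] (min_width=16, slack=2)
Line 5: ['standard', 'bedroom'] (min_width=16, slack=2)
Line 6: ['is', 'laser', 'all', 'red'] (min_width=16, slack=2)
Line 7: ['universe', 'mountain'] (min_width=17, slack=1)
Line 8: ['do'] (min_width=2, slack=16)
Total lines: 8

Answer: 8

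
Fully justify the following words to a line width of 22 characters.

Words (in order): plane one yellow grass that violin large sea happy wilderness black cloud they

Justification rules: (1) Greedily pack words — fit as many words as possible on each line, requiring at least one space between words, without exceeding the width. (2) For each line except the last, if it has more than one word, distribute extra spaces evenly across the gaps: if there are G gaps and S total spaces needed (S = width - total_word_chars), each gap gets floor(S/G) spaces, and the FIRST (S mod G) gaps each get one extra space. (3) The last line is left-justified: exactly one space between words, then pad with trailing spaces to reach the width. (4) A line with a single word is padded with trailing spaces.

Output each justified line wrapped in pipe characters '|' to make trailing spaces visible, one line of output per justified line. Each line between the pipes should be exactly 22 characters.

Line 1: ['plane', 'one', 'yellow', 'grass'] (min_width=22, slack=0)
Line 2: ['that', 'violin', 'large', 'sea'] (min_width=21, slack=1)
Line 3: ['happy', 'wilderness', 'black'] (min_width=22, slack=0)
Line 4: ['cloud', 'they'] (min_width=10, slack=12)

Answer: |plane one yellow grass|
|that  violin large sea|
|happy wilderness black|
|cloud they            |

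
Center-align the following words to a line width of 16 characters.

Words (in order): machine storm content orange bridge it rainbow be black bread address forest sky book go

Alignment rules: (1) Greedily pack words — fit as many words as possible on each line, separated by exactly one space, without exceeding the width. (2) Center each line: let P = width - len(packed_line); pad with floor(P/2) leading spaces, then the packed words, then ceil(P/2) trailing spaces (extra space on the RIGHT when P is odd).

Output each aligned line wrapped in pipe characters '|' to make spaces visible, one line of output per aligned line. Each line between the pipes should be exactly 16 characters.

Answer: | machine storm  |
| content orange |
|   bridge it    |
|rainbow be black|
| bread address  |
|forest sky book |
|       go       |

Derivation:
Line 1: ['machine', 'storm'] (min_width=13, slack=3)
Line 2: ['content', 'orange'] (min_width=14, slack=2)
Line 3: ['bridge', 'it'] (min_width=9, slack=7)
Line 4: ['rainbow', 'be', 'black'] (min_width=16, slack=0)
Line 5: ['bread', 'address'] (min_width=13, slack=3)
Line 6: ['forest', 'sky', 'book'] (min_width=15, slack=1)
Line 7: ['go'] (min_width=2, slack=14)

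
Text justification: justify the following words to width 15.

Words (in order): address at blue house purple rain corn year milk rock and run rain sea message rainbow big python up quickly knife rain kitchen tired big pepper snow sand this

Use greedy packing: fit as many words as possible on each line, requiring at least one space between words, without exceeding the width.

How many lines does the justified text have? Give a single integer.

Line 1: ['address', 'at', 'blue'] (min_width=15, slack=0)
Line 2: ['house', 'purple'] (min_width=12, slack=3)
Line 3: ['rain', 'corn', 'year'] (min_width=14, slack=1)
Line 4: ['milk', 'rock', 'and'] (min_width=13, slack=2)
Line 5: ['run', 'rain', 'sea'] (min_width=12, slack=3)
Line 6: ['message', 'rainbow'] (min_width=15, slack=0)
Line 7: ['big', 'python', 'up'] (min_width=13, slack=2)
Line 8: ['quickly', 'knife'] (min_width=13, slack=2)
Line 9: ['rain', 'kitchen'] (min_width=12, slack=3)
Line 10: ['tired', 'big'] (min_width=9, slack=6)
Line 11: ['pepper', 'snow'] (min_width=11, slack=4)
Line 12: ['sand', 'this'] (min_width=9, slack=6)
Total lines: 12

Answer: 12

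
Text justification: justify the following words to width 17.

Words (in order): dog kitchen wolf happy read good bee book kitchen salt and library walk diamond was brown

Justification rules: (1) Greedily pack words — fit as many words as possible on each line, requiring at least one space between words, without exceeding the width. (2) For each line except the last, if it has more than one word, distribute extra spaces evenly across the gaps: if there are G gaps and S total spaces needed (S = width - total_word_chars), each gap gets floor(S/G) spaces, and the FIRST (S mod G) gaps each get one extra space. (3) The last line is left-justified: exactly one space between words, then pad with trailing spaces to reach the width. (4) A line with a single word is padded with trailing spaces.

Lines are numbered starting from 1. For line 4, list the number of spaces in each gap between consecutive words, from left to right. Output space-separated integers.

Answer: 2 1

Derivation:
Line 1: ['dog', 'kitchen', 'wolf'] (min_width=16, slack=1)
Line 2: ['happy', 'read', 'good'] (min_width=15, slack=2)
Line 3: ['bee', 'book', 'kitchen'] (min_width=16, slack=1)
Line 4: ['salt', 'and', 'library'] (min_width=16, slack=1)
Line 5: ['walk', 'diamond', 'was'] (min_width=16, slack=1)
Line 6: ['brown'] (min_width=5, slack=12)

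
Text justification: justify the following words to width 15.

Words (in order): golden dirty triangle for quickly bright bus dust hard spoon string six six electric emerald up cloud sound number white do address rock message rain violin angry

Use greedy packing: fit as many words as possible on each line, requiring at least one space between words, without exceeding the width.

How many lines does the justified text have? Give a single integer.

Line 1: ['golden', 'dirty'] (min_width=12, slack=3)
Line 2: ['triangle', 'for'] (min_width=12, slack=3)
Line 3: ['quickly', 'bright'] (min_width=14, slack=1)
Line 4: ['bus', 'dust', 'hard'] (min_width=13, slack=2)
Line 5: ['spoon', 'string'] (min_width=12, slack=3)
Line 6: ['six', 'six'] (min_width=7, slack=8)
Line 7: ['electric'] (min_width=8, slack=7)
Line 8: ['emerald', 'up'] (min_width=10, slack=5)
Line 9: ['cloud', 'sound'] (min_width=11, slack=4)
Line 10: ['number', 'white', 'do'] (min_width=15, slack=0)
Line 11: ['address', 'rock'] (min_width=12, slack=3)
Line 12: ['message', 'rain'] (min_width=12, slack=3)
Line 13: ['violin', 'angry'] (min_width=12, slack=3)
Total lines: 13

Answer: 13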